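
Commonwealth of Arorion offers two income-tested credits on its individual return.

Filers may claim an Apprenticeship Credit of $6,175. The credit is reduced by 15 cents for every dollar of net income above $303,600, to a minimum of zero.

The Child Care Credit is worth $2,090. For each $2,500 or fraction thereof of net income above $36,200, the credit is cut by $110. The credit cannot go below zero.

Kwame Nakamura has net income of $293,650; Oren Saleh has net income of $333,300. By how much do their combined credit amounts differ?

$4,455

Kwame ($293,650): Apprenticeship Credit: $293,650 is at or below the $303,600 threshold, so the full $6,175 applies. Child Care Credit: income exceeds $36,200 by $257,450 → 103 increments × $110 = $11,330 ≥ base, so the credit is $0. total $6,175 + $0 = $6,175
Oren ($333,300): Apprenticeship Credit: 15% of the $29,700 excess over $303,600 is $4,455; credit = $6,175 − $4,455 = $1,720. Child Care Credit: income exceeds $36,200 by $297,100 → 119 increments × $110 = $13,090 ≥ base, so the credit is $0. total $1,720 + $0 = $1,720
Difference: |$6,175 − $1,720| = $4,455.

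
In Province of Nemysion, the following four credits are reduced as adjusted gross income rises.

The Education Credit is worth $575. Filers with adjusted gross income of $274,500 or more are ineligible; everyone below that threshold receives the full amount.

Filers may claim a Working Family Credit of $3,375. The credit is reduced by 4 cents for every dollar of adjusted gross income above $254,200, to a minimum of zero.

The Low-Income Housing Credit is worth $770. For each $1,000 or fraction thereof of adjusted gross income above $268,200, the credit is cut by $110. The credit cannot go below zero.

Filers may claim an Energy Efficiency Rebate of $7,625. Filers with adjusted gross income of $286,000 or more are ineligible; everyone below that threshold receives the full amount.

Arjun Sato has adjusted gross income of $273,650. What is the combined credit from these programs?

$10,907

Education Credit: $273,650 is below the $274,500 cutoff, so the full $575 applies.
Working Family Credit: 4% of the $19,450 excess over $254,200 is $778; credit = $3,375 − $778 = $2,597.
Low-Income Housing Credit: income exceeds $268,200 by $5,450, which is 6 full-or-partial $1,000 increments; reduction = 6 × $110 = $660, leaving $110.
Energy Efficiency Rebate: $273,650 is below the $286,000 cutoff, so the full $7,625 applies.
Total: $575 + $2,597 + $110 + $7,625 = $10,907.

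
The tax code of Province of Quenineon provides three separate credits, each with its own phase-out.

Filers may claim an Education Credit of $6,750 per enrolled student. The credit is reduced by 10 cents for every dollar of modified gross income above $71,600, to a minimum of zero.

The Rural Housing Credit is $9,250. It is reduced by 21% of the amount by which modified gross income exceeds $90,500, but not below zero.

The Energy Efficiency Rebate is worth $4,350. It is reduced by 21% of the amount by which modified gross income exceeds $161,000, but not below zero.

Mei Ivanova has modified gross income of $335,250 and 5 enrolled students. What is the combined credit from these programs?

$7,385

Education Credit: base = 5 × $6,750 = $33,750. 10% of the $263,650 excess over $71,600 is $26,365; credit = $33,750 − $26,365 = $7,385.
Rural Housing Credit: 21% of the $244,750 excess over $90,500 is $51,397.50 ≥ base, so the credit is $0.
Energy Efficiency Rebate: 21% of the $174,250 excess over $161,000 is $36,592.50 ≥ base, so the credit is $0.
Total: $7,385 + $0 + $0 = $7,385.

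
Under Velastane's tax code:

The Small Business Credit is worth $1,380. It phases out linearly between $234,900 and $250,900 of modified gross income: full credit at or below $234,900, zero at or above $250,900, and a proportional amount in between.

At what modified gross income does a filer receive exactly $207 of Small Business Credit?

$207 is 207/1,380 of the full $1,380, so 1,173/1,380 of the $16,000 range has been used: income = $234,900 + $16,000 × 1,173/1,380 = $248,500.

$248,500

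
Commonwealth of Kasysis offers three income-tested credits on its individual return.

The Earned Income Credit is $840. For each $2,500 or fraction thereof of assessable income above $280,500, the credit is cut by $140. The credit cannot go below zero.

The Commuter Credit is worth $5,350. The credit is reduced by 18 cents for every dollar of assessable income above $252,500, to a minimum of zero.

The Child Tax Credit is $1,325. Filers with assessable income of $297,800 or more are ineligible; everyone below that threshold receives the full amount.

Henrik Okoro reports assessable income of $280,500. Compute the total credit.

Earned Income Credit: $280,500 is at or below the $280,500 threshold, so the full $840 applies.
Commuter Credit: 18% of the $28,000 excess over $252,500 is $5,040; credit = $5,350 − $5,040 = $310.
Child Tax Credit: $280,500 is below the $297,800 cutoff, so the full $1,325 applies.
Total: $840 + $310 + $1,325 = $2,475.

$2,475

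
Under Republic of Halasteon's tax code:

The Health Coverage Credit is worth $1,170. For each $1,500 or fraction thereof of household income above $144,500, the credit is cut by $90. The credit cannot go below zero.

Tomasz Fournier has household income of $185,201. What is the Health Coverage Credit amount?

Health Coverage Credit: income exceeds $144,500 by $40,701 → 28 increments × $90 = $2,520 ≥ base, so the credit is $0.

$0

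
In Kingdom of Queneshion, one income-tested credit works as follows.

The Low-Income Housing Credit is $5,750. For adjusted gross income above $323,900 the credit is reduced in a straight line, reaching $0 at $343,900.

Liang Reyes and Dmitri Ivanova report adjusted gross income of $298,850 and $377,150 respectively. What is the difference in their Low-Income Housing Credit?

Liang ($298,850): Low-Income Housing Credit: $298,850 is at or below the $323,900 threshold, so the full $5,750 applies.
Dmitri ($377,150): Low-Income Housing Credit: $377,150 is at or above $343,900, so the credit is $0.
Difference: |$5,750 − $0| = $5,750.

$5,750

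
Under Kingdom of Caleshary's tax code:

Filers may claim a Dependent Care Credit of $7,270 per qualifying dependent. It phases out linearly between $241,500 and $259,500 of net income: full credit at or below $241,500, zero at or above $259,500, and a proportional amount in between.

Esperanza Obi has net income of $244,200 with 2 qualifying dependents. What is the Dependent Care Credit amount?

$12,359

Dependent Care Credit: base = 2 × $7,270 = $14,540. $244,200 is $2,700 into a $18,000 phase-out range, leaving 15,300/18,000 of the credit: $14,540 × 15,300/18,000 = $12,359.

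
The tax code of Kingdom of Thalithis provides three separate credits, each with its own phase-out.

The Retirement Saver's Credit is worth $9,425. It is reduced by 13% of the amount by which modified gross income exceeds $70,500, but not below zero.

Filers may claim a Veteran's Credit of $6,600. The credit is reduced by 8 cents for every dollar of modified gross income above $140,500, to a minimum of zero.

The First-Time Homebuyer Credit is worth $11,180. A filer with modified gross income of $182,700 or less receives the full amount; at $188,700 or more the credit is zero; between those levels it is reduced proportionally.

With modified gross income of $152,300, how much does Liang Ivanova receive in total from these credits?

$16,836

Retirement Saver's Credit: 13% of the $81,800 excess over $70,500 is $10,634 ≥ base, so the credit is $0.
Veteran's Credit: 8% of the $11,800 excess over $140,500 is $944; credit = $6,600 − $944 = $5,656.
First-Time Homebuyer Credit: $152,300 is at or below the $182,700 threshold, so the full $11,180 applies.
Total: $0 + $5,656 + $11,180 = $16,836.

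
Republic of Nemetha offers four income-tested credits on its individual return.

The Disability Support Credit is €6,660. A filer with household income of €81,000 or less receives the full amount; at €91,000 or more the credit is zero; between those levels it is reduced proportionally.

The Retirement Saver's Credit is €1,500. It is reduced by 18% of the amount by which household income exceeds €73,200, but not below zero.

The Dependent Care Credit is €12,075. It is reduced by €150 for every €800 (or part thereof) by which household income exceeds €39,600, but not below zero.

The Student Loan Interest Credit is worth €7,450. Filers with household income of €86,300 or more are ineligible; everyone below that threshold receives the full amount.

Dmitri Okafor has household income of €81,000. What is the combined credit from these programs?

Disability Support Credit: €81,000 is at or below the €81,000 threshold, so the full €6,660 applies.
Retirement Saver's Credit: 18% of the €7,800 excess over €73,200 is €1,404; credit = €1,500 − €1,404 = €96.
Dependent Care Credit: income exceeds €39,600 by €41,400, which is 52 full-or-partial €800 increments; reduction = 52 × €150 = €7,800, leaving €4,275.
Student Loan Interest Credit: €81,000 is below the €86,300 cutoff, so the full €7,450 applies.
Total: €6,660 + €96 + €4,275 + €7,450 = €18,481.

€18,481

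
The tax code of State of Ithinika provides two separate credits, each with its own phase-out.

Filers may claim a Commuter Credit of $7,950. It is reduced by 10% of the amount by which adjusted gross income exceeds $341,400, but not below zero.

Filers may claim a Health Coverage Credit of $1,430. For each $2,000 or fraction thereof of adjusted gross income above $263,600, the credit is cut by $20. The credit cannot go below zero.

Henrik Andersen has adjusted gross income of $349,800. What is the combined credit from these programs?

$7,660

Commuter Credit: 10% of the $8,400 excess over $341,400 is $840; credit = $7,950 − $840 = $7,110.
Health Coverage Credit: income exceeds $263,600 by $86,200, which is 44 full-or-partial $2,000 increments; reduction = 44 × $20 = $880, leaving $550.
Total: $7,110 + $550 = $7,660.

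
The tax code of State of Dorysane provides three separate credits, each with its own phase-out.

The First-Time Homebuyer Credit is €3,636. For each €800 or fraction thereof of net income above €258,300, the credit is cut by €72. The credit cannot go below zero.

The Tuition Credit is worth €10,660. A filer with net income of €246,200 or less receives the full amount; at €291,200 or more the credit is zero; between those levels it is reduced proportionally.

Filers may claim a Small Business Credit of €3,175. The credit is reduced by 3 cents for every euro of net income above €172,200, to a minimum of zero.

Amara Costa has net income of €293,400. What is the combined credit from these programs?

First-Time Homebuyer Credit: income exceeds €258,300 by €35,100, which is 44 full-or-partial €800 increments; reduction = 44 × €72 = €3,168, leaving €468.
Tuition Credit: €293,400 is at or above €291,200, so the credit is €0.
Small Business Credit: 3% of the €121,200 excess over €172,200 is €3,636 ≥ base, so the credit is €0.
Total: €468 + €0 + €0 = €468.

€468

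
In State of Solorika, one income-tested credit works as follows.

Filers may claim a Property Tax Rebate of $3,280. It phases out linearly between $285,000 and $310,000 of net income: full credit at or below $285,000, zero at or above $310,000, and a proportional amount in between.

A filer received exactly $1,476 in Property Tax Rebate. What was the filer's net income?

$1,476 is 1,476/3,280 of the full $3,280, so 1,804/3,280 of the $25,000 range has been used: income = $285,000 + $25,000 × 1,804/3,280 = $298,750.

$298,750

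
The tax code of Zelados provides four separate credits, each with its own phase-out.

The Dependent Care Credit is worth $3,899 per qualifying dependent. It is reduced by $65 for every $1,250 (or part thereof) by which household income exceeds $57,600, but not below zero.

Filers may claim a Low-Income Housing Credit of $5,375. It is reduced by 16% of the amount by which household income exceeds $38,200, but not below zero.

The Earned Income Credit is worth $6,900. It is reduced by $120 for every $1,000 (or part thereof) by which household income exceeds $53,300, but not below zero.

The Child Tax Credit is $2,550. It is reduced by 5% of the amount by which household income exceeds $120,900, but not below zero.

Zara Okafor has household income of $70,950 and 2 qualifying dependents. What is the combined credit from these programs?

$14,508

Dependent Care Credit: base = 2 × $3,899 = $7,798. income exceeds $57,600 by $13,350, which is 11 full-or-partial $1,250 increments; reduction = 11 × $65 = $715, leaving $7,083.
Low-Income Housing Credit: 16% of the $32,750 excess over $38,200 is $5,240; credit = $5,375 − $5,240 = $135.
Earned Income Credit: income exceeds $53,300 by $17,650, which is 18 full-or-partial $1,000 increments; reduction = 18 × $120 = $2,160, leaving $4,740.
Child Tax Credit: $70,950 is at or below the $120,900 threshold, so the full $2,550 applies.
Total: $7,083 + $135 + $4,740 + $2,550 = $14,508.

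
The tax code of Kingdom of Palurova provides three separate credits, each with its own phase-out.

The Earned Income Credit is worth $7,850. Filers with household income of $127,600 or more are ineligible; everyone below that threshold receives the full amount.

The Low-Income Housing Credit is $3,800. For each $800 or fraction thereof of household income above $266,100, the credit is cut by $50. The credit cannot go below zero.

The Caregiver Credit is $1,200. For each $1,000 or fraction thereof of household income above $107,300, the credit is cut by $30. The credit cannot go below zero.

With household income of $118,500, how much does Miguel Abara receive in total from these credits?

Earned Income Credit: $118,500 is below the $127,600 cutoff, so the full $7,850 applies.
Low-Income Housing Credit: $118,500 is at or below the $266,100 threshold, so the full $3,800 applies.
Caregiver Credit: income exceeds $107,300 by $11,200, which is 12 full-or-partial $1,000 increments; reduction = 12 × $30 = $360, leaving $840.
Total: $7,850 + $3,800 + $840 = $12,490.

$12,490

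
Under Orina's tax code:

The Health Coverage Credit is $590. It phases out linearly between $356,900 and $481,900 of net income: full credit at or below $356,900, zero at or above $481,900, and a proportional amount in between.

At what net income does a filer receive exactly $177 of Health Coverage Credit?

$177 is 177/590 of the full $590, so 413/590 of the $125,000 range has been used: income = $356,900 + $125,000 × 413/590 = $444,400.

$444,400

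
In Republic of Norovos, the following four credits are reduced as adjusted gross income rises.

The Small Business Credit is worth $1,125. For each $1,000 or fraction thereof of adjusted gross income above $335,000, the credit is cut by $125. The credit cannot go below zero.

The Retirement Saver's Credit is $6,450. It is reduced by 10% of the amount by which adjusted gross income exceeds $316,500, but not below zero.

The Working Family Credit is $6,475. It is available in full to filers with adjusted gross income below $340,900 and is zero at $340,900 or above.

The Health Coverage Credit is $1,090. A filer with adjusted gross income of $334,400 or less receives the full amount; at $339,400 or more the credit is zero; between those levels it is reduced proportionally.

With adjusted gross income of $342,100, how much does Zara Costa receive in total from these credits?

Small Business Credit: income exceeds $335,000 by $7,100, which is 8 full-or-partial $1,000 increments; reduction = 8 × $125 = $1,000, leaving $125.
Retirement Saver's Credit: 10% of the $25,600 excess over $316,500 is $2,560; credit = $6,450 − $2,560 = $3,890.
Working Family Credit: $342,100 meets or exceeds the $340,900 cutoff, so the credit is $0.
Health Coverage Credit: $342,100 is at or above $339,400, so the credit is $0.
Total: $125 + $3,890 + $0 + $0 = $4,015.

$4,015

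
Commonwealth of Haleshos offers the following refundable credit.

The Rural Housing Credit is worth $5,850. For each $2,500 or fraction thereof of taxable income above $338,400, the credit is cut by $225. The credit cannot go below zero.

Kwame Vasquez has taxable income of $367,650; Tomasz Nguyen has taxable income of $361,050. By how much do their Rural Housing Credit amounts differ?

Kwame ($367,650): Rural Housing Credit: income exceeds $338,400 by $29,250, which is 12 full-or-partial $2,500 increments; reduction = 12 × $225 = $2,700, leaving $3,150.
Tomasz ($361,050): Rural Housing Credit: income exceeds $338,400 by $22,650, which is 10 full-or-partial $2,500 increments; reduction = 10 × $225 = $2,250, leaving $3,600.
Difference: |$3,150 − $3,600| = $450.

$450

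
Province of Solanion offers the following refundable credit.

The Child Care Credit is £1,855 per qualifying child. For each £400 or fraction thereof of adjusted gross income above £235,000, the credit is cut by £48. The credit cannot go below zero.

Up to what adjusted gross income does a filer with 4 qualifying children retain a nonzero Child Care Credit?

£296,600

Full credit = 4 × £1,855 = £7,420.
After 154 increments the reduction is 154 × £48 = £7,392, leaving £28; one more increment wipes it out. Increment 154 ends at excess 154 × £400 = £61,600, so the highest qualifying income is £235,000 + £61,600 = £296,600.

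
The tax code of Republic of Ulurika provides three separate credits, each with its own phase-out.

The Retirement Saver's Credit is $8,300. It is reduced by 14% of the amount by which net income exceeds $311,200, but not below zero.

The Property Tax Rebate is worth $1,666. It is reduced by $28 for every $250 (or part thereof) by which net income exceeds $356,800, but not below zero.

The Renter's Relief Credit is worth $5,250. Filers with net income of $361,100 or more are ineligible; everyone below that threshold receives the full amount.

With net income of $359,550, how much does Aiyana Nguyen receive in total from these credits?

Retirement Saver's Credit: 14% of the $48,350 excess over $311,200 is $6,769; credit = $8,300 − $6,769 = $1,531.
Property Tax Rebate: income exceeds $356,800 by $2,750, which is 11 full-or-partial $250 increments; reduction = 11 × $28 = $308, leaving $1,358.
Renter's Relief Credit: $359,550 is below the $361,100 cutoff, so the full $5,250 applies.
Total: $1,531 + $1,358 + $5,250 = $8,139.

$8,139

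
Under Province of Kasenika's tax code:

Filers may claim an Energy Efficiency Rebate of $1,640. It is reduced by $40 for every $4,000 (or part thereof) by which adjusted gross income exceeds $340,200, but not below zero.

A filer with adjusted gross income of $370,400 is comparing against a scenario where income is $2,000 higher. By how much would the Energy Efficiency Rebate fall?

$40

At $370,400 — income exceeds $340,200 by $30,200, which is 8 full-or-partial $4,000 increments; reduction = 8 × $40 = $320, leaving $1,320.
At $372,400 — income exceeds $340,200 by $32,200, which is 9 full-or-partial $4,000 increments; reduction = 9 × $40 = $360, leaving $1,280.
Lost: $1,320 − $1,280 = $40.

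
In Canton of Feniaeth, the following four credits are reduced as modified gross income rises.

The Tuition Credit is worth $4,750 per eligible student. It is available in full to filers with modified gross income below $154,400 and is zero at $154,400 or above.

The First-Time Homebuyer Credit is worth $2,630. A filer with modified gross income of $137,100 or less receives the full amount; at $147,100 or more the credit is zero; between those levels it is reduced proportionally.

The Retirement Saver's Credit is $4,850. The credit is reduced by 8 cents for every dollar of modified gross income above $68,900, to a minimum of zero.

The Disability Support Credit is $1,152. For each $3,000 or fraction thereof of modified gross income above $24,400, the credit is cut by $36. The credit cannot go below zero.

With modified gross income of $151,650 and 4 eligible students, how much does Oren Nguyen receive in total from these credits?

Tuition Credit: base = 4 × $4,750 = $19,000. $151,650 is below the $154,400 cutoff, so the full $19,000 applies.
First-Time Homebuyer Credit: $151,650 is at or above $147,100, so the credit is $0.
Retirement Saver's Credit: 8% of the $82,750 excess over $68,900 is $6,620 ≥ base, so the credit is $0.
Disability Support Credit: income exceeds $24,400 by $127,250 → 43 increments × $36 = $1,548 ≥ base, so the credit is $0.
Total: $19,000 + $0 + $0 + $0 = $19,000.

$19,000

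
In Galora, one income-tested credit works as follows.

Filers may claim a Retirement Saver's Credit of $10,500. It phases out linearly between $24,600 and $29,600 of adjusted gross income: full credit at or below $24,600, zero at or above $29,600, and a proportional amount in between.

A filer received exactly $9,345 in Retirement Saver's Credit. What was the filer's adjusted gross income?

$9,345 is 9,345/10,500 of the full $10,500, so 1,155/10,500 of the $5,000 range has been used: income = $24,600 + $5,000 × 1,155/10,500 = $25,150.

$25,150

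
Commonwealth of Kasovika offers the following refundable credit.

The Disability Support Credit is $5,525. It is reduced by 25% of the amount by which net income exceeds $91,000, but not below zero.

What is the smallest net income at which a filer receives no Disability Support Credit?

$113,100

The credit falls by 25% of each dollar above $91,000, so it reaches zero when the excess is $5,525 / 25% = $22,100: income = $91,000 + $22,100 = $113,100.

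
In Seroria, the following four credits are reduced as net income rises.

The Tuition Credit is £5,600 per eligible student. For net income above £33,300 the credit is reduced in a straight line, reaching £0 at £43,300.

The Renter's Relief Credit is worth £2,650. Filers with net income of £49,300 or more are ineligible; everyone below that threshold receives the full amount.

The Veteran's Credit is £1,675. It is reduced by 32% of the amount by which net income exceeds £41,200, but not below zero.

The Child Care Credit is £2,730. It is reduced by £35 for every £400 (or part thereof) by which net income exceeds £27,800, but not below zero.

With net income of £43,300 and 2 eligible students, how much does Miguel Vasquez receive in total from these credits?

£5,018

Tuition Credit: base = 2 × £5,600 = £11,200. £43,300 is at or above £43,300, so the credit is £0.
Renter's Relief Credit: £43,300 is below the £49,300 cutoff, so the full £2,650 applies.
Veteran's Credit: 32% of the £2,100 excess over £41,200 is £672; credit = £1,675 − £672 = £1,003.
Child Care Credit: income exceeds £27,800 by £15,500, which is 39 full-or-partial £400 increments; reduction = 39 × £35 = £1,365, leaving £1,365.
Total: £0 + £2,650 + £1,003 + £1,365 = £5,018.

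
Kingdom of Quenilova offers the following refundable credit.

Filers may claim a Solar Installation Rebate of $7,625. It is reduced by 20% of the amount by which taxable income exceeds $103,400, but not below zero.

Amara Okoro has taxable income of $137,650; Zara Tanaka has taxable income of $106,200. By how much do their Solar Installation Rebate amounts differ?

Amara ($137,650): Solar Installation Rebate: 20% of the $34,250 excess over $103,400 is $6,850; credit = $7,625 − $6,850 = $775.
Zara ($106,200): Solar Installation Rebate: 20% of the $2,800 excess over $103,400 is $560; credit = $7,625 − $560 = $7,065.
Difference: |$775 − $7,065| = $6,290.

$6,290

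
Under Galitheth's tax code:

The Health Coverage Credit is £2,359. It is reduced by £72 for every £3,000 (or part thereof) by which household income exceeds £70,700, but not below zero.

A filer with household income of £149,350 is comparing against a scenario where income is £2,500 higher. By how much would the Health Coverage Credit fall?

£72

At £149,350 — income exceeds £70,700 by £78,650, which is 27 full-or-partial £3,000 increments; reduction = 27 × £72 = £1,944, leaving £415.
At £151,850 — income exceeds £70,700 by £81,150, which is 28 full-or-partial £3,000 increments; reduction = 28 × £72 = £2,016, leaving £343.
Lost: £415 − £343 = £72.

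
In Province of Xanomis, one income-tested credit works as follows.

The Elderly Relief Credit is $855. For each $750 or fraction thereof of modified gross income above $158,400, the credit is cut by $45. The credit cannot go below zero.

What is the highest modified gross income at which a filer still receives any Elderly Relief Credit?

After 18 increments the reduction is 18 × $45 = $810, leaving $45; one more increment wipes it out. Increment 18 ends at excess 18 × $750 = $13,500, so the highest qualifying income is $158,400 + $13,500 = $171,900.

$171,900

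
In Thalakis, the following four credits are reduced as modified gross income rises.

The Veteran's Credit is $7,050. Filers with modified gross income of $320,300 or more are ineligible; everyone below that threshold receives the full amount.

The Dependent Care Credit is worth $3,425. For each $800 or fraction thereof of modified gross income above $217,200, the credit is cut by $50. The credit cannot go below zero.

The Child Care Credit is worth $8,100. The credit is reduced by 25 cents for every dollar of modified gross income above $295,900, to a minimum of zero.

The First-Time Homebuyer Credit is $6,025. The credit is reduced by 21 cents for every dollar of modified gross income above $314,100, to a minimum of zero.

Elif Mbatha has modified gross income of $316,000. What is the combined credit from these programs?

$15,751

Veteran's Credit: $316,000 is below the $320,300 cutoff, so the full $7,050 applies.
Dependent Care Credit: income exceeds $217,200 by $98,800 → 124 increments × $50 = $6,200 ≥ base, so the credit is $0.
Child Care Credit: 25% of the $20,100 excess over $295,900 is $5,025; credit = $8,100 − $5,025 = $3,075.
First-Time Homebuyer Credit: 21% of the $1,900 excess over $314,100 is $399; credit = $6,025 − $399 = $5,626.
Total: $7,050 + $0 + $3,075 + $5,626 = $15,751.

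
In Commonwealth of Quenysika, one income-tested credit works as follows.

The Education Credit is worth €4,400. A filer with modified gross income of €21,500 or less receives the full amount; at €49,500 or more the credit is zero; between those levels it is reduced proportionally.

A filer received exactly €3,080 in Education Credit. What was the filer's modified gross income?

€3,080 is 3,080/4,400 of the full €4,400, so 1,320/4,400 of the €28,000 range has been used: income = €21,500 + €28,000 × 1,320/4,400 = €29,900.

€29,900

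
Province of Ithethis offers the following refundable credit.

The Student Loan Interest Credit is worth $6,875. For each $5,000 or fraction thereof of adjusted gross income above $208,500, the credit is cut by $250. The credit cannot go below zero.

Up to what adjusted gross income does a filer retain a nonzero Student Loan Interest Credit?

After 27 increments the reduction is 27 × $250 = $6,750, leaving $125; one more increment wipes it out. Increment 27 ends at excess 27 × $5,000 = $135,000, so the highest qualifying income is $208,500 + $135,000 = $343,500.

$343,500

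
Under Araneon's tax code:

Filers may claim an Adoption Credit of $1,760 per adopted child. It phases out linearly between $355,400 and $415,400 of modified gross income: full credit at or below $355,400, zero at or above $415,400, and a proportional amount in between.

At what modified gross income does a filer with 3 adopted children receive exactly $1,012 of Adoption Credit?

Full credit = 3 × $1,760 = $5,280.
$1,012 is 1,012/5,280 of the full $5,280, so 4,268/5,280 of the $60,000 range has been used: income = $355,400 + $60,000 × 4,268/5,280 = $403,900.

$403,900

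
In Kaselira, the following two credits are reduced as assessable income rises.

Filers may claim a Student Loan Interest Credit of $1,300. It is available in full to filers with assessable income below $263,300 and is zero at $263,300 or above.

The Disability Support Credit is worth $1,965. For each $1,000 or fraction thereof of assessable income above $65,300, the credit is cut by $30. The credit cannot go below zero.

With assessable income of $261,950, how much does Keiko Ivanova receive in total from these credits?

$1,300

Student Loan Interest Credit: $261,950 is below the $263,300 cutoff, so the full $1,300 applies.
Disability Support Credit: income exceeds $65,300 by $196,650 → 197 increments × $30 = $5,910 ≥ base, so the credit is $0.
Total: $1,300 + $0 = $1,300.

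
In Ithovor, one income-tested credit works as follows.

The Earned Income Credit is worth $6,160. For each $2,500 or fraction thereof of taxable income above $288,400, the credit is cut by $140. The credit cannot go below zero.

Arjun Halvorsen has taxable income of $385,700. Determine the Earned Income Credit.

Earned Income Credit: income exceeds $288,400 by $97,300, which is 39 full-or-partial $2,500 increments; reduction = 39 × $140 = $5,460, leaving $700.

$700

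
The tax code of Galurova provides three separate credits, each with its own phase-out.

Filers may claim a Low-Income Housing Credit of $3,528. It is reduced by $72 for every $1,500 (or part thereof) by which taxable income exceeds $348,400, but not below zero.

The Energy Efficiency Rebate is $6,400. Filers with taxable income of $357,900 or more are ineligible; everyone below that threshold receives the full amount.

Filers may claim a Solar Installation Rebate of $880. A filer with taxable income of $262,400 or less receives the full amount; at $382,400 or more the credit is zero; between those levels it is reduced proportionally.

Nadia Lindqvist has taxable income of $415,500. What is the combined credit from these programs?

$288

Low-Income Housing Credit: income exceeds $348,400 by $67,100, which is 45 full-or-partial $1,500 increments; reduction = 45 × $72 = $3,240, leaving $288.
Energy Efficiency Rebate: $415,500 meets or exceeds the $357,900 cutoff, so the credit is $0.
Solar Installation Rebate: $415,500 is at or above $382,400, so the credit is $0.
Total: $288 + $0 + $0 = $288.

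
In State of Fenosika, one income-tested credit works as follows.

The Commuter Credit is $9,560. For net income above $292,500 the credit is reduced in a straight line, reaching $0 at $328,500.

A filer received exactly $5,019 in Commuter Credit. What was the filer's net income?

$5,019 is 5,019/9,560 of the full $9,560, so 4,541/9,560 of the $36,000 range has been used: income = $292,500 + $36,000 × 4,541/9,560 = $309,600.

$309,600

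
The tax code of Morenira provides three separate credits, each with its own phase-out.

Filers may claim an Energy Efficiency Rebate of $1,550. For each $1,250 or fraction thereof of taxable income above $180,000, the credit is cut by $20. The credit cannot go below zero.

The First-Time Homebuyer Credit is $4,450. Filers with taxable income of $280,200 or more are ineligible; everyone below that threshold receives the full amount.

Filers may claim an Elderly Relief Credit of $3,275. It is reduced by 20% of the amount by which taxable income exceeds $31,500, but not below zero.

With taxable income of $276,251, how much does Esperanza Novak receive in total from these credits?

Energy Efficiency Rebate: income exceeds $180,000 by $96,251 → 78 increments × $20 = $1,560 ≥ base, so the credit is $0.
First-Time Homebuyer Credit: $276,251 is below the $280,200 cutoff, so the full $4,450 applies.
Elderly Relief Credit: 20% of the $244,751 excess over $31,500 is $48,950.20 ≥ base, so the credit is $0.
Total: $0 + $4,450 + $0 = $4,450.

$4,450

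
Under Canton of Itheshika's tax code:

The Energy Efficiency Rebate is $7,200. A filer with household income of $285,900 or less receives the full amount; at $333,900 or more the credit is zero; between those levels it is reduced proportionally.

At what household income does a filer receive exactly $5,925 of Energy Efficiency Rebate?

$294,400

$5,925 is 5,925/7,200 of the full $7,200, so 1,275/7,200 of the $48,000 range has been used: income = $285,900 + $48,000 × 1,275/7,200 = $294,400.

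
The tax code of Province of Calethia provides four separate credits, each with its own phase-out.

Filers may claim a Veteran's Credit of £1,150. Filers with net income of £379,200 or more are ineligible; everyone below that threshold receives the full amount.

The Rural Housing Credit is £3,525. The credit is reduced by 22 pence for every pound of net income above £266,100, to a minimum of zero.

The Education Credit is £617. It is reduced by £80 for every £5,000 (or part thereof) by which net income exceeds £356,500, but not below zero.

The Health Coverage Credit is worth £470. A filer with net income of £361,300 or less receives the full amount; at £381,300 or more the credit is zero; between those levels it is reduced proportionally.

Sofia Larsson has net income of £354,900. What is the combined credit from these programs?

Veteran's Credit: £354,900 is below the £379,200 cutoff, so the full £1,150 applies.
Rural Housing Credit: 22% of the £88,800 excess over £266,100 is £19,536 ≥ base, so the credit is £0.
Education Credit: £354,900 is at or below the £356,500 threshold, so the full £617 applies.
Health Coverage Credit: £354,900 is at or below the £361,300 threshold, so the full £470 applies.
Total: £1,150 + £0 + £617 + £470 = £2,237.

£2,237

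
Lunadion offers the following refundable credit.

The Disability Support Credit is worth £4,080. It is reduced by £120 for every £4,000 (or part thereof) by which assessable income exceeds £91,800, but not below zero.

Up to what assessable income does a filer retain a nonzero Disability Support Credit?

After 33 increments the reduction is 33 × £120 = £3,960, leaving £120; one more increment wipes it out. Increment 33 ends at excess 33 × £4,000 = £132,000, so the highest qualifying income is £91,800 + £132,000 = £223,800.

£223,800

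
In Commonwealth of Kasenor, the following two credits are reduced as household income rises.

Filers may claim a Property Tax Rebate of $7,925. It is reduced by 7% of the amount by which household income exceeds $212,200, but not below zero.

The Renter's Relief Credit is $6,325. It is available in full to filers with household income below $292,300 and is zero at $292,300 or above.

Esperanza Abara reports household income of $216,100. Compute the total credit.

Property Tax Rebate: 7% of the $3,900 excess over $212,200 is $273; credit = $7,925 − $273 = $7,652.
Renter's Relief Credit: $216,100 is below the $292,300 cutoff, so the full $6,325 applies.
Total: $7,652 + $6,325 = $13,977.

$13,977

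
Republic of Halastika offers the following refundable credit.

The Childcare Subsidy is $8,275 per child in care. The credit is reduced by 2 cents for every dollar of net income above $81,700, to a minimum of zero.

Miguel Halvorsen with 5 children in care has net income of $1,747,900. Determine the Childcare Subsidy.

$8,051

Childcare Subsidy: base = 5 × $8,275 = $41,375. 2% of the $1,666,200 excess over $81,700 is $33,324; credit = $41,375 − $33,324 = $8,051.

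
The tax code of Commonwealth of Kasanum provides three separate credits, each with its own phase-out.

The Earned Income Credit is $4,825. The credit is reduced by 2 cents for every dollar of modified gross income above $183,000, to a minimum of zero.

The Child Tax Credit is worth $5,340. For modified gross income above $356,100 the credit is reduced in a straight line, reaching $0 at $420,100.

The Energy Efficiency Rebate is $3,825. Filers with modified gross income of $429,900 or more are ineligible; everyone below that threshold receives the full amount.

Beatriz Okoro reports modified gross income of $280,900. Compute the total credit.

Earned Income Credit: 2% of the $97,900 excess over $183,000 is $1,958; credit = $4,825 − $1,958 = $2,867.
Child Tax Credit: $280,900 is at or below the $356,100 threshold, so the full $5,340 applies.
Energy Efficiency Rebate: $280,900 is below the $429,900 cutoff, so the full $3,825 applies.
Total: $2,867 + $5,340 + $3,825 = $12,032.

$12,032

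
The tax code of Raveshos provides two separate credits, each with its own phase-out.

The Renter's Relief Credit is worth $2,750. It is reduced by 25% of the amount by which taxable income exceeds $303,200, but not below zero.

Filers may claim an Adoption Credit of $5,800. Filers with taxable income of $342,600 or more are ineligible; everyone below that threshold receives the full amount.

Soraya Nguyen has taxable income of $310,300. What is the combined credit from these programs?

Renter's Relief Credit: 25% of the $7,100 excess over $303,200 is $1,775; credit = $2,750 − $1,775 = $975.
Adoption Credit: $310,300 is below the $342,600 cutoff, so the full $5,800 applies.
Total: $975 + $5,800 = $6,775.

$6,775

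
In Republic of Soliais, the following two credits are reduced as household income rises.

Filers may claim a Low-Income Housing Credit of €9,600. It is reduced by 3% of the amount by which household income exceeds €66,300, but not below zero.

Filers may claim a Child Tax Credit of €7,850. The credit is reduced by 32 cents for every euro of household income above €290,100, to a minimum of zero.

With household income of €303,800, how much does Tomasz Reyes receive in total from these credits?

Low-Income Housing Credit: 3% of the €237,500 excess over €66,300 is €7,125; credit = €9,600 − €7,125 = €2,475.
Child Tax Credit: 32% of the €13,700 excess over €290,100 is €4,384; credit = €7,850 − €4,384 = €3,466.
Total: €2,475 + €3,466 = €5,941.

€5,941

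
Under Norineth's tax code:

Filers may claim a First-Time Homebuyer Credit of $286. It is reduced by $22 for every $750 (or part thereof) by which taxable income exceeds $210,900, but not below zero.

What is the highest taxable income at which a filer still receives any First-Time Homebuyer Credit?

$219,900

After 12 increments the reduction is 12 × $22 = $264, leaving $22; one more increment wipes it out. Increment 12 ends at excess 12 × $750 = $9,000, so the highest qualifying income is $210,900 + $9,000 = $219,900.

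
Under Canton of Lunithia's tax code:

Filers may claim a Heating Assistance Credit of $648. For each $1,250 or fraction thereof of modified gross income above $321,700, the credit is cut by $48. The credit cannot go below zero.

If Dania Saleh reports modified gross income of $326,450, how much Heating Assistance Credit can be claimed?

$456

Heating Assistance Credit: income exceeds $321,700 by $4,750, which is 4 full-or-partial $1,250 increments; reduction = 4 × $48 = $192, leaving $456.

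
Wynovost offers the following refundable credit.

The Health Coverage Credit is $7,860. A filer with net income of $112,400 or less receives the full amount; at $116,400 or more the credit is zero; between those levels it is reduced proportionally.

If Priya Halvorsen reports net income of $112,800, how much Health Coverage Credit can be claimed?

Health Coverage Credit: $112,800 is $400 into a $4,000 phase-out range, leaving 3,600/4,000 of the credit: $7,860 × 3,600/4,000 = $7,074.

$7,074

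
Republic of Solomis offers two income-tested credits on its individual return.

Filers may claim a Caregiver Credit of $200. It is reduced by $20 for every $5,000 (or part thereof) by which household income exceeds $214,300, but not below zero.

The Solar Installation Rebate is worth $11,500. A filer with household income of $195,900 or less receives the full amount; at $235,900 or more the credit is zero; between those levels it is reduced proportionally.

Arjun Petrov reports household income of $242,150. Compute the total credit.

Caregiver Credit: income exceeds $214,300 by $27,850, which is 6 full-or-partial $5,000 increments; reduction = 6 × $20 = $120, leaving $80.
Solar Installation Rebate: $242,150 is at or above $235,900, so the credit is $0.
Total: $80 + $0 = $80.

$80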